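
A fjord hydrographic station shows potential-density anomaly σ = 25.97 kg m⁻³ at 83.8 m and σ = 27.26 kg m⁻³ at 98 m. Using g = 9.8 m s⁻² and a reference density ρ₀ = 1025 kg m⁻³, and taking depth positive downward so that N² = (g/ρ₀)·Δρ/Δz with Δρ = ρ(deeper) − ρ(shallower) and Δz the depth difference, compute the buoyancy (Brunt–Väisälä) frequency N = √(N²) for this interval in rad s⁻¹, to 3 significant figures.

0.0295 rad s⁻¹

Δρ = 1027.26 − 1025.97 = 1.29 kg m⁻³ over Δz = 98 − 83.8 = 14.2 m.
N² = (9.8/1025) × (1.29/14.2) = 8.6857 × 10⁻⁴ s⁻².
N = √(8.6857 × 10⁻⁴) = 0.029472 rad s⁻¹ ≈ 0.0295 rad s⁻¹.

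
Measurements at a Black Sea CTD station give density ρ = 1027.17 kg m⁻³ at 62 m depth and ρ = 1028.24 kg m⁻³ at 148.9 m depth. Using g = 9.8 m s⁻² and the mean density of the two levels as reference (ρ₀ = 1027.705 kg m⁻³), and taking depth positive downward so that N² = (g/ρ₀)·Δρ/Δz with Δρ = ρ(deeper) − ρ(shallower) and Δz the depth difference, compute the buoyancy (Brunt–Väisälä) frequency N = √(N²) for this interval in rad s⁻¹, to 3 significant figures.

0.0108 rad s⁻¹

Δρ = 1028.24 − 1027.17 = 1.07 kg m⁻³ over Δz = 148.9 − 62 = 86.9 m.
N² = (9.8/1027.705) × (1.07/86.9) = 1.1741 × 10⁻⁴ s⁻².
N = √(1.1741 × 10⁻⁴) = 0.010836 rad s⁻¹ ≈ 0.0108 rad s⁻¹.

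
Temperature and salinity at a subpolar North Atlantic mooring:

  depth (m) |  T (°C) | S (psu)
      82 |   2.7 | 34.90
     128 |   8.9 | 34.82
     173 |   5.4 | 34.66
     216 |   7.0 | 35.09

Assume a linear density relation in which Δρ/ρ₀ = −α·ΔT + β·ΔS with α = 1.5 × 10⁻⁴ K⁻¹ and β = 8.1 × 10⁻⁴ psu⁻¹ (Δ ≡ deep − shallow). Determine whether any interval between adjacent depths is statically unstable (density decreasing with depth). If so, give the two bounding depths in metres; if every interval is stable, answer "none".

Evaluate Δρ/ρ₀ = −αΔT + βΔS across each adjacent pair:
  82–128 m: −αΔT+βΔS = −(1.5 × 10⁻⁴)(+6.2)+(8.1 × 10⁻⁴)(-0.08) = -9.9 × 10⁻⁴ → UNSTABLE
  128–173 m: −αΔT+βΔS = −(1.5 × 10⁻⁴)(-3.5)+(8.1 × 10⁻⁴)(-0.16) = 4.0 × 10⁻⁴ → stable
  173–216 m: −αΔT+βΔS = −(1.5 × 10⁻⁴)(+1.6)+(8.1 × 10⁻⁴)(+0.43) = 1.1 × 10⁻⁴ → stable
The 82–128 m interval has Δρ < 0: lighter water underlies denser water.

82–128 m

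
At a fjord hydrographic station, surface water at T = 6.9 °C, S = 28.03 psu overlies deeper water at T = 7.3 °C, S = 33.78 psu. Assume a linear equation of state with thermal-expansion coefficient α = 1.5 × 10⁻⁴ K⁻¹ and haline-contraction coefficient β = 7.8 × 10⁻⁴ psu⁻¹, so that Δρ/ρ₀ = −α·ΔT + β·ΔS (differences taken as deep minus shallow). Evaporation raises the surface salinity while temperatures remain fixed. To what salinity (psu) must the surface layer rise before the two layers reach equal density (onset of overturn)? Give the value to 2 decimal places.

33.70 psu

Neutral buoyancy requires −α(T_deep − T_surf) + β(S_deep − S_surf′) = 0.
S_surf′ = S_deep − (α/β)·ΔT = 33.78 − (1.5 × 10⁻⁴/7.8 × 10⁻⁴)·(+0.4) = 33.7031 psu.
Increase required: 33.7031 − 28.03 = 5.6731 psu.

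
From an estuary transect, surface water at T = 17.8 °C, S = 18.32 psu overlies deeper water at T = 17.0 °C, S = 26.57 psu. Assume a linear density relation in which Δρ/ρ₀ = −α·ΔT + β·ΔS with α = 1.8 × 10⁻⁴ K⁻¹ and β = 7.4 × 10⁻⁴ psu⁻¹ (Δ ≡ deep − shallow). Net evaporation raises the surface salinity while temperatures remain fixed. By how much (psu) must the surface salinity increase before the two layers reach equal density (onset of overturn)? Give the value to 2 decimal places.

Neutral buoyancy requires −α(T_deep − T_surf) + β(S_deep − S_surf′) = 0.
S_surf′ = S_deep − (α/β)·ΔT = 26.57 − (1.8 × 10⁻⁴/7.4 × 10⁻⁴)·(-0.8) = 26.7646 psu.
Increase required: 26.7646 − 18.32 = 8.4446 psu.

8.44 psu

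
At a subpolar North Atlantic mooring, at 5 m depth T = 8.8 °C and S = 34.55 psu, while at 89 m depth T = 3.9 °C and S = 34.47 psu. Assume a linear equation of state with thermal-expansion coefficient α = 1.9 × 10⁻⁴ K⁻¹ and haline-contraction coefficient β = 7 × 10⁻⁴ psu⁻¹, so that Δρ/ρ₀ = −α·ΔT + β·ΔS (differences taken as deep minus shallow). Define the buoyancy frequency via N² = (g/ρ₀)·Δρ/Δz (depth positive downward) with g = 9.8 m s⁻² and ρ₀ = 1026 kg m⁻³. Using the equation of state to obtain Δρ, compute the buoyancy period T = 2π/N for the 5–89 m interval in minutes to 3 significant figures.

ΔT = -4.9 K, ΔS = -0.08 psu (deep − shallow).
Δρ/ρ₀ = −αΔT + βΔS = 9.31 × 10⁻⁴ − 5.60 × 10⁻⁵ = 8.75 × 10⁻⁴, so Δρ ≈ 0.8978 kg m⁻³.
N² = (g/ρ₀)·Δρ/Δz = g·(Δρ/ρ₀)/Δz = 9.8 × 8.75 × 10⁻⁴ / 84 = 1.0208 × 10⁻⁴ s⁻².
N = √(1.0208 × 10⁻⁴) = 0.010103 rad s⁻¹ → T = 2π/N = 621.91 s = 10.365 min ≈ 10.4 min.

10.4 min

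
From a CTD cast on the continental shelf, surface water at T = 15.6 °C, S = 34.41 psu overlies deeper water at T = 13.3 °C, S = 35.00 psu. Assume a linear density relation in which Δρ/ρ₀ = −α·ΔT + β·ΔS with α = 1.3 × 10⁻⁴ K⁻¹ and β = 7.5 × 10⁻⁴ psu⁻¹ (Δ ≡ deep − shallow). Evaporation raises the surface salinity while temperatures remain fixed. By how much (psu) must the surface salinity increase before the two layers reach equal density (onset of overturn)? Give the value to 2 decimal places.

0.99 psu

Neutral buoyancy requires −α(T_deep − T_surf) + β(S_deep − S_surf′) = 0.
S_surf′ = S_deep − (α/β)·ΔT = 35.00 − (1.3 × 10⁻⁴/7.5 × 10⁻⁴)·(-2.3) = 35.3987 psu.
Increase required: 35.3987 − 34.41 = 0.9887 psu.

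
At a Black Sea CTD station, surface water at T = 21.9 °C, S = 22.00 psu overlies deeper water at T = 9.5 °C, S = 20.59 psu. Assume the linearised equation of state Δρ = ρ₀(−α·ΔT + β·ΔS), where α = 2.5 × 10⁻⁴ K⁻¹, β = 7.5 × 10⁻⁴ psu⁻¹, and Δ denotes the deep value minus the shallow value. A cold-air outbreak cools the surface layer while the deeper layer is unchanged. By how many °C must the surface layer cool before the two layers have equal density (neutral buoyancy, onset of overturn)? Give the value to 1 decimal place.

Neutral buoyancy requires Δρ = 0, i.e. −α(T_deep − T_surf′) + β(S_deep − S_surf) = 0.
T_surf′ = T_deep − (β/α)·ΔS = 9.5 − (7.5 × 10⁻⁴/2.5 × 10⁻⁴)·(-1.41) = 13.730 °C.
Cooling required: 21.9 − (13.730) = 8.170 °C.

8.2 °C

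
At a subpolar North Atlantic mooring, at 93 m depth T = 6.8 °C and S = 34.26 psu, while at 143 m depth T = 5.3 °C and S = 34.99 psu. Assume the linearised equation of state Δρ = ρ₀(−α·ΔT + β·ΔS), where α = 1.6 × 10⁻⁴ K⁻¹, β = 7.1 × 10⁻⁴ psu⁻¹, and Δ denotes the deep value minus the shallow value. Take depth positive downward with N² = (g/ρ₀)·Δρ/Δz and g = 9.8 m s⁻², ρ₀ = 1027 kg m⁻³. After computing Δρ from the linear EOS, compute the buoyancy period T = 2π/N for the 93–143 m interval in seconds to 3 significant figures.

ΔT = -1.5 K, ΔS = +0.73 psu (deep − shallow).
Δρ/ρ₀ = −αΔT + βΔS = 2.40 × 10⁻⁴ + 5.183 × 10⁻⁴ = 7.583 × 10⁻⁴, so Δρ ≈ 0.7788 kg m⁻³.
N² = (g/ρ₀)·Δρ/Δz = g·(Δρ/ρ₀)/Δz = 9.8 × 7.583 × 10⁻⁴ / 50 = 1.4863 × 10⁻⁴ s⁻².
N = √(1.4863 × 10⁻⁴) = 0.012191 rad s⁻¹ → T = 2π/N = 515.40 s ≈ 515 s.

515 s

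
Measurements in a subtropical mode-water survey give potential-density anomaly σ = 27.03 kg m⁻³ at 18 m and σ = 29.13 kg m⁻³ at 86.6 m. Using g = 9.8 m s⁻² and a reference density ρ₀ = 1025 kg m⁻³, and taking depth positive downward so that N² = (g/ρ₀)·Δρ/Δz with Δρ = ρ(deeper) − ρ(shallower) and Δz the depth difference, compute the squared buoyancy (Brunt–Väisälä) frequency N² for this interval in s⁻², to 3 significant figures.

Δρ = 1029.13 − 1027.03 = 2.10 kg m⁻³ over Δz = 86.6 − 18 = 68.6 m.
N² = (9.8/1025) × (2.10/68.6) = 2.9268 × 10⁻⁴ s⁻² ≈ 2.93 × 10⁻⁴ s⁻².
A positive N² confirms static stability across the interval.

2.93 × 10⁻⁴ s⁻²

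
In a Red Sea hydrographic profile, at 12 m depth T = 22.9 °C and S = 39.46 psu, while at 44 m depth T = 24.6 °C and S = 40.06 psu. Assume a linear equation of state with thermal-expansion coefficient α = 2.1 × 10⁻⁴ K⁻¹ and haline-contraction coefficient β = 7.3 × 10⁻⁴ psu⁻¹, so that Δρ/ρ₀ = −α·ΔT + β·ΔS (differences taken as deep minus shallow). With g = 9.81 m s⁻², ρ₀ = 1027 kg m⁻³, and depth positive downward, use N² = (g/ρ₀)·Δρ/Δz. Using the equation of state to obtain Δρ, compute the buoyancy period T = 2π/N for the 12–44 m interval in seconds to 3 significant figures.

ΔT = +1.7 K, ΔS = +0.60 psu (deep − shallow).
Δρ/ρ₀ = −αΔT + βΔS = -3.57 × 10⁻⁴ + 4.38 × 10⁻⁴ = 8.10 × 10⁻⁵, so Δρ ≈ 0.08319 kg m⁻³.
N² = (g/ρ₀)·Δρ/Δz = g·(Δρ/ρ₀)/Δz = 9.81 × 8.10 × 10⁻⁵ / 32 = 2.4832 × 10⁻⁵ s⁻².
N = √(2.4832 × 10⁻⁵) = 4.9832 × 10⁻³ rad s⁻¹ → T = 2π/N = 1.2609 × 10³ s ≈ 1.26 × 10³ s.

1.26 × 10³ s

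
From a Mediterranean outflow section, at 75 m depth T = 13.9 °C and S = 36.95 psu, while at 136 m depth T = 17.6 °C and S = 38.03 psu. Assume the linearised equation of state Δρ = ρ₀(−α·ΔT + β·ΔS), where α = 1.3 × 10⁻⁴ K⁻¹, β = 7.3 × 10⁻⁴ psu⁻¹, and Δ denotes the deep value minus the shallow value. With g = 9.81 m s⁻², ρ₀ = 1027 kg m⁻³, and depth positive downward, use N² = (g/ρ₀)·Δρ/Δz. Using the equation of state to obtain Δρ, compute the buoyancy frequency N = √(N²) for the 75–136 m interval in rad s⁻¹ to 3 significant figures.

ΔT = +3.7 K, ΔS = +1.08 psu (deep − shallow).
Δρ/ρ₀ = −αΔT + βΔS = -4.81 × 10⁻⁴ + 7.884 × 10⁻⁴ = 3.074 × 10⁻⁴, so Δρ ≈ 0.3157 kg m⁻³.
N² = (g/ρ₀)·Δρ/Δz = g·(Δρ/ρ₀)/Δz = 9.81 × 3.074 × 10⁻⁴ / 61 = 4.9436 × 10⁻⁵ s⁻².
N = √(4.9436 × 10⁻⁵) = 7.0311 × 10⁻³ rad s⁻¹ ≈ 7.03 × 10⁻³ rad s⁻¹.

7.03 × 10⁻³ rad s⁻¹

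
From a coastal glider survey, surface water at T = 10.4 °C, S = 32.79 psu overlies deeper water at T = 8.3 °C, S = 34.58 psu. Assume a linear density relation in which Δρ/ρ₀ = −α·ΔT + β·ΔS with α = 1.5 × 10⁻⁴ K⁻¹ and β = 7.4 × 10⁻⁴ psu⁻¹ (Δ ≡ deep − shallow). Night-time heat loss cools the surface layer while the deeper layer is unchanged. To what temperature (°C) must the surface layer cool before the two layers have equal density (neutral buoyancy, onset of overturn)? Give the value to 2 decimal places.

Neutral buoyancy requires Δρ = 0, i.e. −α(T_deep − T_surf′) + β(S_deep − S_surf) = 0.
T_surf′ = T_deep − (β/α)·ΔS = 8.3 − (7.4 × 10⁻⁴/1.5 × 10⁻⁴)·(+1.79) = -0.5307 °C.
Cooling required: 10.4 − (-0.5307) = 10.9307 °C.

-0.53 °C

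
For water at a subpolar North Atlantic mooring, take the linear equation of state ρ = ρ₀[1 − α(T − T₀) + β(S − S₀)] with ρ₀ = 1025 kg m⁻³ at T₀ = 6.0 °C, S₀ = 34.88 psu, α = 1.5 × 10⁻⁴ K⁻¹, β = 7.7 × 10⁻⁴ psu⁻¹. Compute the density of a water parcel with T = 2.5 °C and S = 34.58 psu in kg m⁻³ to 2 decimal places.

T − T₀ = -3.5 K, S − S₀ = -0.30 psu.
Bracket = 1 − α·(-3.5) + β·(-0.30) = 1 + (2.94 × 10⁻⁴) = 1.0002940.
ρ = 1025 × 1.0002940 = 1025.30 kg m⁻³.

1025.30 kg m⁻³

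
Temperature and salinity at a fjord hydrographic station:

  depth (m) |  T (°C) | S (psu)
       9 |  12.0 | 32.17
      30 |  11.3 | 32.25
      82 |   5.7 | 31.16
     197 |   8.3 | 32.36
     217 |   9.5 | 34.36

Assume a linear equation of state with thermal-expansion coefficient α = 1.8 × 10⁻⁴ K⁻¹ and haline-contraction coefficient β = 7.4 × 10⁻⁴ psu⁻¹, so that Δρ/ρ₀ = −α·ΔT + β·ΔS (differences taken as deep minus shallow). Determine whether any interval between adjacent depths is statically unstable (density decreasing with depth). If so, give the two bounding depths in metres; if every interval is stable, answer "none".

Evaluate Δρ/ρ₀ = −αΔT + βΔS across each adjacent pair:
  9–30 m: −αΔT+βΔS = −(1.8 × 10⁻⁴)(-0.7)+(7.4 × 10⁻⁴)(+0.08) = 1.9 × 10⁻⁴ → stable
  30–82 m: −αΔT+βΔS = −(1.8 × 10⁻⁴)(-5.6)+(7.4 × 10⁻⁴)(-1.09) = 2.0 × 10⁻⁴ → stable
  82–197 m: −αΔT+βΔS = −(1.8 × 10⁻⁴)(+2.6)+(7.4 × 10⁻⁴)(+1.20) = 4.2 × 10⁻⁴ → stable
  197–217 m: −αΔT+βΔS = −(1.8 × 10⁻⁴)(+1.2)+(7.4 × 10⁻⁴)(+2.00) = 1.3 × 10⁻³ → stable
Every interval has Δρ > 0: the column is stably stratified throughout.

none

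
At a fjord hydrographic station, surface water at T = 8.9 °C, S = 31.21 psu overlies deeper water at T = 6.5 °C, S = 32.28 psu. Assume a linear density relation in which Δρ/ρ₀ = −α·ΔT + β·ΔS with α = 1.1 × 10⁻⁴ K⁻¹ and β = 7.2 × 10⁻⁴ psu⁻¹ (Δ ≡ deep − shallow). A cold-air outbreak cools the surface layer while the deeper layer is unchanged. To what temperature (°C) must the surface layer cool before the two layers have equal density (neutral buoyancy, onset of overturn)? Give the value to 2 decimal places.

Neutral buoyancy requires Δρ = 0, i.e. −α(T_deep − T_surf′) + β(S_deep − S_surf) = 0.
T_surf′ = T_deep − (β/α)·ΔS = 6.5 − (7.2 × 10⁻⁴/1.1 × 10⁻⁴)·(+1.07) = -0.5036 °C.
Cooling required: 8.9 − (-0.5036) = 9.4036 °C.

-0.50 °C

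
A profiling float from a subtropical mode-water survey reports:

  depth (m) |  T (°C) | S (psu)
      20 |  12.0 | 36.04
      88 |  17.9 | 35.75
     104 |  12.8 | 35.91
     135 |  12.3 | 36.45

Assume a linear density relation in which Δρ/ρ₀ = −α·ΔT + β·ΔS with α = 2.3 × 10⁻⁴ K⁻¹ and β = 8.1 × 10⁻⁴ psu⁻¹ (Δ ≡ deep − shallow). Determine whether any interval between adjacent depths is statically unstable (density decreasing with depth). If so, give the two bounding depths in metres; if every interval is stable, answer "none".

Evaluate Δρ/ρ₀ = −αΔT + βΔS across each adjacent pair:
  20–88 m: −αΔT+βΔS = −(2.3 × 10⁻⁴)(+5.9)+(8.1 × 10⁻⁴)(-0.29) = -1.6 × 10⁻³ → UNSTABLE
  88–104 m: −αΔT+βΔS = −(2.3 × 10⁻⁴)(-5.1)+(8.1 × 10⁻⁴)(+0.16) = 1.3 × 10⁻³ → stable
  104–135 m: −αΔT+βΔS = −(2.3 × 10⁻⁴)(-0.5)+(8.1 × 10⁻⁴)(+0.54) = 5.5 × 10⁻⁴ → stable
The 20–88 m interval has Δρ < 0: lighter water underlies denser water.

20–88 m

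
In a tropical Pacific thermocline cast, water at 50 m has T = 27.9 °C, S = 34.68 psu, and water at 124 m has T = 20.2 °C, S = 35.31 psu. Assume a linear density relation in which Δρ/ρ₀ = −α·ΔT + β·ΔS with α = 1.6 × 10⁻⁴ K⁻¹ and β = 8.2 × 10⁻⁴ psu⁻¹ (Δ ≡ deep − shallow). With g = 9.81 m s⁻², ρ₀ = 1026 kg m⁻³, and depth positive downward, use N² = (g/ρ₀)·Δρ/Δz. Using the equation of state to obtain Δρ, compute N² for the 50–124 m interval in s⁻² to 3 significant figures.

ΔT = -7.7 K, ΔS = +0.63 psu (deep − shallow).
Δρ/ρ₀ = −αΔT + βΔS = 1.232 × 10⁻³ + 5.166 × 10⁻⁴ = 1.7486 × 10⁻³, so Δρ ≈ 1.794 kg m⁻³.
N² = (g/ρ₀)·Δρ/Δz = g·(Δρ/ρ₀)/Δz = 9.81 × 1.7486 × 10⁻³ / 74 = 2.3181 × 10⁻⁴ s⁻² ≈ 2.32 × 10⁻⁴ s⁻².

2.32 × 10⁻⁴ s⁻²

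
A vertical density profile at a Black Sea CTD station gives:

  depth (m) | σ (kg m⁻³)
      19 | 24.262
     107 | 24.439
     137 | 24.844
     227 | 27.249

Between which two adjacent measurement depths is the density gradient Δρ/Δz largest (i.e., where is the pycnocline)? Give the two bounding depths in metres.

Compute the density gradient over each adjacent pair:
  19–107 m: Δρ/Δz = 0.177/88 = 2.0 × 10⁻³ kg m⁻⁴
  107–137 m: Δρ/Δz = 0.405/30 = 0.014 kg m⁻⁴
  137–227 m: Δρ/Δz = 2.405/90 = 0.027 kg m⁻⁴
The largest gradient is in the 137–227 m interval — the pycnocline.

137–227 m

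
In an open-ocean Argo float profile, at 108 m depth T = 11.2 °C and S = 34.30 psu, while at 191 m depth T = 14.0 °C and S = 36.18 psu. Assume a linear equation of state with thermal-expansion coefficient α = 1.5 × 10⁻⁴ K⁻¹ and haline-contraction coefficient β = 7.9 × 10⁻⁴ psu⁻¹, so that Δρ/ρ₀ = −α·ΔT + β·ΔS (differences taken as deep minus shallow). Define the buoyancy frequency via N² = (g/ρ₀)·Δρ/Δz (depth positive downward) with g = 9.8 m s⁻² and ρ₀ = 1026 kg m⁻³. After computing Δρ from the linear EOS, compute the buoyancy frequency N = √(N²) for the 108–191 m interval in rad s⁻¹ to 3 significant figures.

ΔT = +2.8 K, ΔS = +1.88 psu (deep − shallow).
Δρ/ρ₀ = −αΔT + βΔS = -4.20 × 10⁻⁴ + 1.4852 × 10⁻³ = 1.0652 × 10⁻³, so Δρ ≈ 1.093 kg m⁻³.
N² = (g/ρ₀)·Δρ/Δz = g·(Δρ/ρ₀)/Δz = 9.8 × 1.0652 × 10⁻³ / 83 = 1.2577 × 10⁻⁴ s⁻².
N = √(1.2577 × 10⁻⁴) = 0.011215 rad s⁻¹ ≈ 0.0112 rad s⁻¹.

0.0112 rad s⁻¹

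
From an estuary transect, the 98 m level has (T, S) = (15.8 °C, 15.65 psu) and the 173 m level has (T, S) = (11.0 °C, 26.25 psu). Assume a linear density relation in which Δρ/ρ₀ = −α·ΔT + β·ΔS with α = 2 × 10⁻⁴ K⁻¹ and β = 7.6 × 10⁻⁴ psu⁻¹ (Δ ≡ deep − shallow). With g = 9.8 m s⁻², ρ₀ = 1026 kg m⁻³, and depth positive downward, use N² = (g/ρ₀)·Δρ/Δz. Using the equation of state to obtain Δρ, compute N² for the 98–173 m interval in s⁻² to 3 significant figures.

1.18 × 10⁻³ s⁻²

ΔT = -4.8 K, ΔS = +10.60 psu (deep − shallow).
Δρ/ρ₀ = −αΔT + βΔS = 9.60 × 10⁻⁴ + 8.056 × 10⁻³ = 9.016 × 10⁻³, so Δρ ≈ 9.250 kg m⁻³.
N² = (g/ρ₀)·Δρ/Δz = g·(Δρ/ρ₀)/Δz = 9.8 × 9.016 × 10⁻³ / 75 = 1.1781 × 10⁻³ s⁻² ≈ 1.18 × 10⁻³ s⁻².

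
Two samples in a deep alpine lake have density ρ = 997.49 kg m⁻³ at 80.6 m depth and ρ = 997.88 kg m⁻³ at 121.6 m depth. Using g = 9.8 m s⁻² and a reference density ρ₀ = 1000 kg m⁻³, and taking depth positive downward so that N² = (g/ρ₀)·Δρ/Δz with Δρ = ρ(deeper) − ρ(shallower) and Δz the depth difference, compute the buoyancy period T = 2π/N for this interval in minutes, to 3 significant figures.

10.8 min

Δρ = 997.88 − 997.49 = 0.39 kg m⁻³ over Δz = 121.6 − 80.6 = 41 m.
N² = (9.8/1000) × (0.39/41) = 9.3220 × 10⁻⁵ s⁻².
N = √(9.3220 × 10⁻⁵) = 9.6551 × 10⁻³ rad s⁻¹, so T = 2π/N = 650.76 s = 10.846 min ≈ 10.8 min.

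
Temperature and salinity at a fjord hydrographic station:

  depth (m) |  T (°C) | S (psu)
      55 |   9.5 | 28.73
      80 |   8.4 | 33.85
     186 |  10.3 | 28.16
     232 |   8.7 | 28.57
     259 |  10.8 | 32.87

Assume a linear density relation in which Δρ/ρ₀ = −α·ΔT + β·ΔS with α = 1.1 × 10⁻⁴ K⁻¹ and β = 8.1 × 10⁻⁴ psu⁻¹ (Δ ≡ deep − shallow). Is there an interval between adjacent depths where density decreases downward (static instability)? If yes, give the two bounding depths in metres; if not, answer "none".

Evaluate Δρ/ρ₀ = −αΔT + βΔS across each adjacent pair:
  55–80 m: −αΔT+βΔS = −(1.1 × 10⁻⁴)(-1.1)+(8.1 × 10⁻⁴)(+5.12) = 4.3 × 10⁻³ → stable
  80–186 m: −αΔT+βΔS = −(1.1 × 10⁻⁴)(+1.9)+(8.1 × 10⁻⁴)(-5.69) = -4.8 × 10⁻³ → UNSTABLE
  186–232 m: −αΔT+βΔS = −(1.1 × 10⁻⁴)(-1.6)+(8.1 × 10⁻⁴)(+0.41) = 5.1 × 10⁻⁴ → stable
  232–259 m: −αΔT+βΔS = −(1.1 × 10⁻⁴)(+2.1)+(8.1 × 10⁻⁴)(+4.30) = 3.3 × 10⁻³ → stable
The 80–186 m interval has Δρ < 0: lighter water underlies denser water.

80–186 m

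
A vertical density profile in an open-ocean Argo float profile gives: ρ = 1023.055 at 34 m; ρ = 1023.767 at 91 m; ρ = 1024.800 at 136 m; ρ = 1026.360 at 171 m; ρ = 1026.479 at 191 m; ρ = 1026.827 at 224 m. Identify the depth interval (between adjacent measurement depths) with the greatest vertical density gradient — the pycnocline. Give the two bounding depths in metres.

136–171 m

Compute the density gradient over each adjacent pair:
  34–91 m: Δρ/Δz = 0.712/57 = 0.012 kg m⁻⁴
  91–136 m: Δρ/Δz = 1.033/45 = 0.023 kg m⁻⁴
  136–171 m: Δρ/Δz = 1.560/35 = 0.045 kg m⁻⁴
  171–191 m: Δρ/Δz = 0.119/20 = 5.9 × 10⁻³ kg m⁻⁴
  191–224 m: Δρ/Δz = 0.348/33 = 0.011 kg m⁻⁴
The largest gradient is in the 136–171 m interval — the pycnocline.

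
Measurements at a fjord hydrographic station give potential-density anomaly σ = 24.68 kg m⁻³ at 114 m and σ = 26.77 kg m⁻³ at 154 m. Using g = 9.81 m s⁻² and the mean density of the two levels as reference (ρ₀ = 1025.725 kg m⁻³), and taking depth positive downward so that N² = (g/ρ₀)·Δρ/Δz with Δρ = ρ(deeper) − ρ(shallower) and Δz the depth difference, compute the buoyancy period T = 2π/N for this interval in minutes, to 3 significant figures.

4.68 min

Δρ = 1026.77 − 1024.68 = 2.09 kg m⁻³ over Δz = 154 − 114 = 40 m.
N² = (9.81/1025.725) × (2.09/40) = 4.9972 × 10⁻⁴ s⁻².
N = √(4.9972 × 10⁻⁴) = 0.022354 rad s⁻¹, so T = 2π/N = 281.08 s = 4.6847 min ≈ 4.68 min.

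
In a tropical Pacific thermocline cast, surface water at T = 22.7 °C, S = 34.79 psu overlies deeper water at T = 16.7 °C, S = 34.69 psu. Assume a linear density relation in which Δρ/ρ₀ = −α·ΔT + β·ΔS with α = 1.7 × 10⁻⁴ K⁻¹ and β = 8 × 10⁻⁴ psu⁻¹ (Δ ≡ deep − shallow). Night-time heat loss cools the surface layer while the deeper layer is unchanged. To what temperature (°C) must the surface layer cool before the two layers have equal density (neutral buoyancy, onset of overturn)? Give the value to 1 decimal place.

17.2 °C

Neutral buoyancy requires Δρ = 0, i.e. −α(T_deep − T_surf′) + β(S_deep − S_surf) = 0.
T_surf′ = T_deep − (β/α)·ΔS = 16.7 − (8 × 10⁻⁴/1.7 × 10⁻⁴)·(-0.10) = 17.171 °C.
Cooling required: 22.7 − (17.171) = 5.529 °C.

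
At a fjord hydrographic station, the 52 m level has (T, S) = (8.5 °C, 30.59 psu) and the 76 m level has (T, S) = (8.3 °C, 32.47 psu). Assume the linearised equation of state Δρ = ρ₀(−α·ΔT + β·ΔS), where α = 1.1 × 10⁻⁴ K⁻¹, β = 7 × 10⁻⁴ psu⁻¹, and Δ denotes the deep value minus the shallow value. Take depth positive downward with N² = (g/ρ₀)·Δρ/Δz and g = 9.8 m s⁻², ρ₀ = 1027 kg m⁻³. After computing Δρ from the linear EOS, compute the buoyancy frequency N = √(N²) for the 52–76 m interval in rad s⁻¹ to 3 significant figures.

0.0234 rad s⁻¹

ΔT = -0.2 K, ΔS = +1.88 psu (deep − shallow).
Δρ/ρ₀ = −αΔT + βΔS = 2.20 × 10⁻⁵ + 1.316 × 10⁻³ = 1.338 × 10⁻³, so Δρ ≈ 1.374 kg m⁻³.
N² = (g/ρ₀)·Δρ/Δz = g·(Δρ/ρ₀)/Δz = 9.8 × 1.338 × 10⁻³ / 24 = 5.4635 × 10⁻⁴ s⁻².
N = √(5.4635 × 10⁻⁴) = 0.023374 rad s⁻¹ ≈ 0.0234 rad s⁻¹.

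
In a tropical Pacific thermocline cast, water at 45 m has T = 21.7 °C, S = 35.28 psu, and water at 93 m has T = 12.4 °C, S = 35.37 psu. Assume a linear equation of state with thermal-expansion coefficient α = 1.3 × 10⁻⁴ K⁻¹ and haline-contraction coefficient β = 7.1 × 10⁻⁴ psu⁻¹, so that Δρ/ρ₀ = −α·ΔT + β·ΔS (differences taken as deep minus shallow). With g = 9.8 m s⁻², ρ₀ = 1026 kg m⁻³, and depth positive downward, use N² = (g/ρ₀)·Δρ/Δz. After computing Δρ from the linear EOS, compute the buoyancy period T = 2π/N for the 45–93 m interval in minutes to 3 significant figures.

6.50 min

ΔT = -9.3 K, ΔS = +0.09 psu (deep − shallow).
Δρ/ρ₀ = −αΔT + βΔS = 1.209 × 10⁻³ + 6.39 × 10⁻⁵ = 1.2729 × 10⁻³, so Δρ ≈ 1.306 kg m⁻³.
N² = (g/ρ₀)·Δρ/Δz = g·(Δρ/ρ₀)/Δz = 9.8 × 1.2729 × 10⁻³ / 48 = 2.5988 × 10⁻⁴ s⁻².
N = √(2.5988 × 10⁻⁴) = 0.016121 rad s⁻¹ → T = 2π/N = 389.75 s = 6.4958 min ≈ 6.50 min.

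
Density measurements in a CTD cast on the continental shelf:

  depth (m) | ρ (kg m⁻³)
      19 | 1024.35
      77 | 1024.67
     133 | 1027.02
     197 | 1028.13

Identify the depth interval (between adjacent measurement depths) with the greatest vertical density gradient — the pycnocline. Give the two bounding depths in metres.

77–133 m

Compute the density gradient over each adjacent pair:
  19–77 m: Δρ/Δz = 0.32/58 = 5.5 × 10⁻³ kg m⁻⁴
  77–133 m: Δρ/Δz = 2.35/56 = 0.042 kg m⁻⁴
  133–197 m: Δρ/Δz = 1.11/64 = 0.017 kg m⁻⁴
The largest gradient is in the 77–133 m interval — the pycnocline.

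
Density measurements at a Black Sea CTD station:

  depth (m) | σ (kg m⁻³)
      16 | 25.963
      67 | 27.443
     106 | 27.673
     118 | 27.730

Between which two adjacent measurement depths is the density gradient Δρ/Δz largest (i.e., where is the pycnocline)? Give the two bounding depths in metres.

Compute the density gradient over each adjacent pair:
  16–67 m: Δρ/Δz = 1.480/51 = 0.029 kg m⁻⁴
  67–106 m: Δρ/Δz = 0.230/39 = 5.9 × 10⁻³ kg m⁻⁴
  106–118 m: Δρ/Δz = 0.057/12 = 4.7 × 10⁻³ kg m⁻⁴
The largest gradient is in the 16–67 m interval — the pycnocline.

16–67 m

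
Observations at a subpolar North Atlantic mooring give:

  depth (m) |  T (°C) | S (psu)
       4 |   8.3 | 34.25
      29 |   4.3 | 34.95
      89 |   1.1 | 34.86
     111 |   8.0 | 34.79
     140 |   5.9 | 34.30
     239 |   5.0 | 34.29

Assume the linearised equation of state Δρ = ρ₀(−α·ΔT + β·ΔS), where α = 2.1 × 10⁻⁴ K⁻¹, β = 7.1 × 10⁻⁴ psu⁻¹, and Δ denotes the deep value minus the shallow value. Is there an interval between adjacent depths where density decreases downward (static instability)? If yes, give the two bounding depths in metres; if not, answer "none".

89–111 m

Evaluate Δρ/ρ₀ = −αΔT + βΔS across each adjacent pair:
  4–29 m: −αΔT+βΔS = −(2.1 × 10⁻⁴)(-4.0)+(7.1 × 10⁻⁴)(+0.70) = 1.3 × 10⁻³ → stable
  29–89 m: −αΔT+βΔS = −(2.1 × 10⁻⁴)(-3.2)+(7.1 × 10⁻⁴)(-0.09) = 6.1 × 10⁻⁴ → stable
  89–111 m: −αΔT+βΔS = −(2.1 × 10⁻⁴)(+6.9)+(7.1 × 10⁻⁴)(-0.07) = -1.5 × 10⁻³ → UNSTABLE
  111–140 m: −αΔT+βΔS = −(2.1 × 10⁻⁴)(-2.1)+(7.1 × 10⁻⁴)(-0.49) = 9.3 × 10⁻⁵ → stable
  140–239 m: −αΔT+βΔS = −(2.1 × 10⁻⁴)(-0.9)+(7.1 × 10⁻⁴)(-0.01) = 1.8 × 10⁻⁴ → stable
The 89–111 m interval has Δρ < 0: lighter water underlies denser water.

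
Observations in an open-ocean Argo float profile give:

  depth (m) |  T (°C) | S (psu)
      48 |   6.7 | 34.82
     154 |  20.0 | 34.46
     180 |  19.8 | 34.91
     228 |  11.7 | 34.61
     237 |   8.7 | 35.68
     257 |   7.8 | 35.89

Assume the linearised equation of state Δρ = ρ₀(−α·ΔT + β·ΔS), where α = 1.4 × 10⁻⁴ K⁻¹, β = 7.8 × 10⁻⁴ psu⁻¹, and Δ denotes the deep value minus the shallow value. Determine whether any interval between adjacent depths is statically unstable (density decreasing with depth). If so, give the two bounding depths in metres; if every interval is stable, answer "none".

48–154 m

Evaluate Δρ/ρ₀ = −αΔT + βΔS across each adjacent pair:
  48–154 m: −αΔT+βΔS = −(1.4 × 10⁻⁴)(+13.3)+(7.8 × 10⁻⁴)(-0.36) = -2.1 × 10⁻³ → UNSTABLE
  154–180 m: −αΔT+βΔS = −(1.4 × 10⁻⁴)(-0.2)+(7.8 × 10⁻⁴)(+0.45) = 3.8 × 10⁻⁴ → stable
  180–228 m: −αΔT+βΔS = −(1.4 × 10⁻⁴)(-8.1)+(7.8 × 10⁻⁴)(-0.30) = 9.0 × 10⁻⁴ → stable
  228–237 m: −αΔT+βΔS = −(1.4 × 10⁻⁴)(-3.0)+(7.8 × 10⁻⁴)(+1.07) = 1.3 × 10⁻³ → stable
  237–257 m: −αΔT+βΔS = −(1.4 × 10⁻⁴)(-0.9)+(7.8 × 10⁻⁴)(+0.21) = 2.9 × 10⁻⁴ → stable
The 48–154 m interval has Δρ < 0: lighter water underlies denser water.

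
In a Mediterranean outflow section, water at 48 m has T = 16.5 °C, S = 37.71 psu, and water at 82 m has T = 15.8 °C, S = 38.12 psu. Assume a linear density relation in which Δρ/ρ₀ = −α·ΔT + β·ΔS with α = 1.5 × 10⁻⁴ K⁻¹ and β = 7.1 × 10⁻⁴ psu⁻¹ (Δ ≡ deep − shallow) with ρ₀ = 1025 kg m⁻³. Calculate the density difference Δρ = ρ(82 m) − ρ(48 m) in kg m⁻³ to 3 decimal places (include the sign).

+0.406 kg m⁻³

ΔT = -0.7 K, ΔS = +0.41 psu (deep − shallow).
Δρ/ρ₀ = −(1.5 × 10⁻⁴)(-0.7) + (7.1 × 10⁻⁴)(+0.41) = 3.961 × 10⁻⁴.
Δρ = 1025 × (3.961 × 10⁻⁴) = +0.406 kg m⁻³.
Positive Δρ: denser below, stable.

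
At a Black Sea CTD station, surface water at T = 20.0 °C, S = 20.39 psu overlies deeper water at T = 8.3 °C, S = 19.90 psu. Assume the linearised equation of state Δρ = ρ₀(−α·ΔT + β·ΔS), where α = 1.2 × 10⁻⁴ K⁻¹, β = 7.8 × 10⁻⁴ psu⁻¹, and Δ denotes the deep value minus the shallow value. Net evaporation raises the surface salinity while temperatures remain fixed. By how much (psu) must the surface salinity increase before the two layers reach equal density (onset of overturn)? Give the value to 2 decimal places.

1.31 psu

Neutral buoyancy requires −α(T_deep − T_surf) + β(S_deep − S_surf′) = 0.
S_surf′ = S_deep − (α/β)·ΔT = 19.90 − (1.2 × 10⁻⁴/7.8 × 10⁻⁴)·(-11.7) = 21.7000 psu.
Increase required: 21.7000 − 20.39 = 1.3100 psu.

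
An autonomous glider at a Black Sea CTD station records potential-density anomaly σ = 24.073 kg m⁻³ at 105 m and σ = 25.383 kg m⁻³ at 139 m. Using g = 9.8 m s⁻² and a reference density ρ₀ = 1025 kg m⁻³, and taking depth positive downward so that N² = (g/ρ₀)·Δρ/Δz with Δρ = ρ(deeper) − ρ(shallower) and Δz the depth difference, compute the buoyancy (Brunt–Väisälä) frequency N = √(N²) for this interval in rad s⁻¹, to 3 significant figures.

Δρ = 1025.383 − 1024.073 = 1.310 kg m⁻³ over Δz = 139 − 105 = 34 m.
N² = (9.8/1025) × (1.310/34) = 3.6838 × 10⁻⁴ s⁻².
N = √(3.6838 × 10⁻⁴) = 0.019193 rad s⁻¹ ≈ 0.0192 rad s⁻¹.

0.0192 rad s⁻¹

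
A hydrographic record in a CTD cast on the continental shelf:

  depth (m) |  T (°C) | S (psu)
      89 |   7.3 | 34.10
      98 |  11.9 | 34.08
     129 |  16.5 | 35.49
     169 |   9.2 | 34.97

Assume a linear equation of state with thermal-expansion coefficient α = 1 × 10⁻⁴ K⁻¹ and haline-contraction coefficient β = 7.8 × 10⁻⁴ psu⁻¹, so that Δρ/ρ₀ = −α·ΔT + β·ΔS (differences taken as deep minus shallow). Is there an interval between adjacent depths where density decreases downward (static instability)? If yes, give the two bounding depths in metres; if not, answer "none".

Evaluate Δρ/ρ₀ = −αΔT + βΔS across each adjacent pair:
  89–98 m: −αΔT+βΔS = −(1 × 10⁻⁴)(+4.6)+(7.8 × 10⁻⁴)(-0.02) = -4.8 × 10⁻⁴ → UNSTABLE
  98–129 m: −αΔT+βΔS = −(1 × 10⁻⁴)(+4.6)+(7.8 × 10⁻⁴)(+1.41) = 6.4 × 10⁻⁴ → stable
  129–169 m: −αΔT+βΔS = −(1 × 10⁻⁴)(-7.3)+(7.8 × 10⁻⁴)(-0.52) = 3.2 × 10⁻⁴ → stable
The 89–98 m interval has Δρ < 0: lighter water underlies denser water.

89–98 m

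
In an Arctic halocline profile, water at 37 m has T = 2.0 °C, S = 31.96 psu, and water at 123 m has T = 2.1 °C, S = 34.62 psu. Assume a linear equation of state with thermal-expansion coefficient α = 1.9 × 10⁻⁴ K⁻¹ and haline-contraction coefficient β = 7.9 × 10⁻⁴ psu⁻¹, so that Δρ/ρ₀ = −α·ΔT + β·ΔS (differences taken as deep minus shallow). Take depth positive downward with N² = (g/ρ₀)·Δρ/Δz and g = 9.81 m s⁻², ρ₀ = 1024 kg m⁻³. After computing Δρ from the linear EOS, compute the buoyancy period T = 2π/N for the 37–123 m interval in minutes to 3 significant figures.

ΔT = +0.1 K, ΔS = +2.66 psu (deep − shallow).
Δρ/ρ₀ = −αΔT + βΔS = -1.90 × 10⁻⁵ + 2.1014 × 10⁻³ = 2.0824 × 10⁻³, so Δρ ≈ 2.132 kg m⁻³.
N² = (g/ρ₀)·Δρ/Δz = g·(Δρ/ρ₀)/Δz = 9.81 × 2.0824 × 10⁻³ / 86 = 2.3754 × 10⁻⁴ s⁻².
N = √(2.3754 × 10⁻⁴) = 0.015412 rad s⁻¹ → T = 2π/N = 407.68 s = 6.7947 min ≈ 6.79 min.

6.79 min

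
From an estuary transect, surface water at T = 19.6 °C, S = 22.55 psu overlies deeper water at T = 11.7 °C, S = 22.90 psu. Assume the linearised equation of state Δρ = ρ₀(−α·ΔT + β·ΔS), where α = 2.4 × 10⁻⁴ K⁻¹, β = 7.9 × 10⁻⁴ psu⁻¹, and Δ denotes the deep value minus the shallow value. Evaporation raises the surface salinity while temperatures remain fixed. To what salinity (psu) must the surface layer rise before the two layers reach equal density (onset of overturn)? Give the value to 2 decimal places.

Neutral buoyancy requires −α(T_deep − T_surf) + β(S_deep − S_surf′) = 0.
S_surf′ = S_deep − (α/β)·ΔT = 22.90 − (2.4 × 10⁻⁴/7.9 × 10⁻⁴)·(-7.9) = 25.3000 psu.
Increase required: 25.3000 − 22.55 = 2.7500 psu.

25.30 psu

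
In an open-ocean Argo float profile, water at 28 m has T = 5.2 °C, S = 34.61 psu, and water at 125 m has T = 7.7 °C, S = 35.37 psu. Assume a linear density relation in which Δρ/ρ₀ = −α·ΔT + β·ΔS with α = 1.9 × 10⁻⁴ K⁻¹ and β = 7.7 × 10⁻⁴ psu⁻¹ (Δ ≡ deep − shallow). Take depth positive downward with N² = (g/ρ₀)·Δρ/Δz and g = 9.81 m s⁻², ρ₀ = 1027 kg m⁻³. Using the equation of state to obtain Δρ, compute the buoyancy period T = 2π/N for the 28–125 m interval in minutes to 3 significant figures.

31.4 min

ΔT = +2.5 K, ΔS = +0.76 psu (deep − shallow).
Δρ/ρ₀ = −αΔT + βΔS = -4.75 × 10⁻⁴ + 5.852 × 10⁻⁴ = 1.102 × 10⁻⁴, so Δρ ≈ 0.1132 kg m⁻³.
N² = (g/ρ₀)·Δρ/Δz = g·(Δρ/ρ₀)/Δz = 9.81 × 1.102 × 10⁻⁴ / 97 = 1.1145 × 10⁻⁵ s⁻².
N = √(1.1145 × 10⁻⁵) = 3.3384 × 10⁻³ rad s⁻¹ → T = 2π/N = 1.8821 × 10³ s = 31.368 min ≈ 31.4 min.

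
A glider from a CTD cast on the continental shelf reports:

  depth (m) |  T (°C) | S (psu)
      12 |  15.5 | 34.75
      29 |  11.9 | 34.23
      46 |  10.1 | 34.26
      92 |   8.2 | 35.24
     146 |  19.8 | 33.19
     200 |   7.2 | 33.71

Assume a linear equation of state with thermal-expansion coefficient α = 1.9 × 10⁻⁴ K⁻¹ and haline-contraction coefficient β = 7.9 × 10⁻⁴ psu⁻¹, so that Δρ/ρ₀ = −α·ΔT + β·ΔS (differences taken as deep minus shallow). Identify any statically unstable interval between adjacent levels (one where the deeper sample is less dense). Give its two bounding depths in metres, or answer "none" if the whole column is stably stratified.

92–146 m

Evaluate Δρ/ρ₀ = −αΔT + βΔS across each adjacent pair:
  12–29 m: −αΔT+βΔS = −(1.9 × 10⁻⁴)(-3.6)+(7.9 × 10⁻⁴)(-0.52) = 2.7 × 10⁻⁴ → stable
  29–46 m: −αΔT+βΔS = −(1.9 × 10⁻⁴)(-1.8)+(7.9 × 10⁻⁴)(+0.03) = 3.7 × 10⁻⁴ → stable
  46–92 m: −αΔT+βΔS = −(1.9 × 10⁻⁴)(-1.9)+(7.9 × 10⁻⁴)(+0.98) = 1.1 × 10⁻³ → stable
  92–146 m: −αΔT+βΔS = −(1.9 × 10⁻⁴)(+11.6)+(7.9 × 10⁻⁴)(-2.05) = -3.8 × 10⁻³ → UNSTABLE
  146–200 m: −αΔT+βΔS = −(1.9 × 10⁻⁴)(-12.6)+(7.9 × 10⁻⁴)(+0.52) = 2.8 × 10⁻³ → stable
The 92–146 m interval has Δρ < 0: lighter water underlies denser water.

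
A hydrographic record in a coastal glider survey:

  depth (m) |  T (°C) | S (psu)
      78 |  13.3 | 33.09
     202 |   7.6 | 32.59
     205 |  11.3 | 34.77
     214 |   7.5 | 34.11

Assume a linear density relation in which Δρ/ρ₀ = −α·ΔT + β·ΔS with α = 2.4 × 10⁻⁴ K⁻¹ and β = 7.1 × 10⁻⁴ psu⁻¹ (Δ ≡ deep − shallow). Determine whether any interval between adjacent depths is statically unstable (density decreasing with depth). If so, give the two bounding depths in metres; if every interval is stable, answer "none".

Evaluate Δρ/ρ₀ = −αΔT + βΔS across each adjacent pair:
  78–202 m: −αΔT+βΔS = −(2.4 × 10⁻⁴)(-5.7)+(7.1 × 10⁻⁴)(-0.50) = 1.0 × 10⁻³ → stable
  202–205 m: −αΔT+βΔS = −(2.4 × 10⁻⁴)(+3.7)+(7.1 × 10⁻⁴)(+2.18) = 6.6 × 10⁻⁴ → stable
  205–214 m: −αΔT+βΔS = −(2.4 × 10⁻⁴)(-3.8)+(7.1 × 10⁻⁴)(-0.66) = 4.4 × 10⁻⁴ → stable
Every interval has Δρ > 0: the column is stably stratified throughout.

none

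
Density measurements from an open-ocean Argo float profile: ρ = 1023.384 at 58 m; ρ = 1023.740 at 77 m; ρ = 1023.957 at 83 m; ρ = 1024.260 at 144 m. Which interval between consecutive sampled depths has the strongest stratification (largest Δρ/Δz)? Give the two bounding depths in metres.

77–83 m

Compute the density gradient over each adjacent pair:
  58–77 m: Δρ/Δz = 0.356/19 = 0.019 kg m⁻⁴
  77–83 m: Δρ/Δz = 0.217/6 = 0.036 kg m⁻⁴
  83–144 m: Δρ/Δz = 0.303/61 = 5.0 × 10⁻³ kg m⁻⁴
The largest gradient is in the 77–83 m interval — the pycnocline.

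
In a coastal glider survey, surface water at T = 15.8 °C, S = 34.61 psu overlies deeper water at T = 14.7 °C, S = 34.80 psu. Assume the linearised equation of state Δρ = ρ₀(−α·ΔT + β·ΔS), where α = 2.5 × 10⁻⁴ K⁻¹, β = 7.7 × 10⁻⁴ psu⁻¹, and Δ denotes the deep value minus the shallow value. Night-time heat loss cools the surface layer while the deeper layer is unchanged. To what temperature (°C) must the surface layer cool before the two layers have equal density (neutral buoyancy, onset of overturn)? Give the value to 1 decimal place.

14.1 °C

Neutral buoyancy requires Δρ = 0, i.e. −α(T_deep − T_surf′) + β(S_deep − S_surf) = 0.
T_surf′ = T_deep − (β/α)·ΔS = 14.7 − (7.7 × 10⁻⁴/2.5 × 10⁻⁴)·(+0.19) = 14.115 °C.
Cooling required: 15.8 − (14.115) = 1.685 °C.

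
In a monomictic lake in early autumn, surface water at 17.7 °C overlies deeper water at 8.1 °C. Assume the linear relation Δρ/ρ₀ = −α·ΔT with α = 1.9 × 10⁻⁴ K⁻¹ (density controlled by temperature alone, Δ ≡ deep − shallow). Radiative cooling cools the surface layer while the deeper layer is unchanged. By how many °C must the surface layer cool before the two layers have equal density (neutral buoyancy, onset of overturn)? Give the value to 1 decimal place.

9.6 °C

With temperature the only control, equal density requires T_surf′ = T_deep.
T_surf′ = 8.1 °C.
Cooling required: 17.7 − 8.1 = 9.6 °C.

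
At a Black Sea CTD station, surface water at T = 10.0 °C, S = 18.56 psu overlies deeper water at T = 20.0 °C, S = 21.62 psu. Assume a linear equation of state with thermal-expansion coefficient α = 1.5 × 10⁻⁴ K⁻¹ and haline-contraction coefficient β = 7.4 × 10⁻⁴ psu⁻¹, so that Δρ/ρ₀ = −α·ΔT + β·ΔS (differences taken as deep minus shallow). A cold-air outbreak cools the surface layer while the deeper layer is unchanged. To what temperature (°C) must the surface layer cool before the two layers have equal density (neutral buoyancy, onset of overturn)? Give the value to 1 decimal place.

4.9 °C

Neutral buoyancy requires Δρ = 0, i.e. −α(T_deep − T_surf′) + β(S_deep − S_surf) = 0.
T_surf′ = T_deep − (β/α)·ΔS = 20.0 − (7.4 × 10⁻⁴/1.5 × 10⁻⁴)·(+3.06) = 4.904 °C.
Cooling required: 10.0 − (4.904) = 5.096 °C.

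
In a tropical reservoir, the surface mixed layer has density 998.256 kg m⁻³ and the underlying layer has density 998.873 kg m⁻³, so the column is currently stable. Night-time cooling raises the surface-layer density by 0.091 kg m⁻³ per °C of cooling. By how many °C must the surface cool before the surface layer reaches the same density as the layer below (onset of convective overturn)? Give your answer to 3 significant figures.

6.78 °C

Density deficit of the surface layer: 998.873 − 998.256 = 0.617 kg m⁻³.
Required change = 0.617 / 0.091 = 6.78 °C.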